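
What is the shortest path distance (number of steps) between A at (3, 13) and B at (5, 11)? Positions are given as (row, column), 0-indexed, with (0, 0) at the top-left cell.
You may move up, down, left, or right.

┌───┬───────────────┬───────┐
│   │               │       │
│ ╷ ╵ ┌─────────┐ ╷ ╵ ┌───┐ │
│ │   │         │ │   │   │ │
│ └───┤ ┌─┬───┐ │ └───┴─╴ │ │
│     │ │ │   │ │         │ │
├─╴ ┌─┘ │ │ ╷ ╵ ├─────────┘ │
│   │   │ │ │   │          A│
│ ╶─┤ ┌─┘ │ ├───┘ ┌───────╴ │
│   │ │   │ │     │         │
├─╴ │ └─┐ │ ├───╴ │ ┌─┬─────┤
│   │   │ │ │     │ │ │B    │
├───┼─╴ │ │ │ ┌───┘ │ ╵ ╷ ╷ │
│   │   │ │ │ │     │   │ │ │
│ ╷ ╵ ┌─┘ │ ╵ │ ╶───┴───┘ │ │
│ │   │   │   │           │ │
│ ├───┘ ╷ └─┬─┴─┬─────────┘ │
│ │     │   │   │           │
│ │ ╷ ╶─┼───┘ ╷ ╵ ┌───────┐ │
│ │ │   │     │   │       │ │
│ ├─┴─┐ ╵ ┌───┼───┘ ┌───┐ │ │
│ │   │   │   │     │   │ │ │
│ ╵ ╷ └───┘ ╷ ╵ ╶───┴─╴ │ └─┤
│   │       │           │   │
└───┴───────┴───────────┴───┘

Finding path from (3, 13) to (5, 11):
Path: (3,13) → (4,13) → (4,12) → (4,11) → (4,10) → (4,9) → (5,9) → (6,9) → (6,8) → (6,7) → (7,7) → (7,8) → (7,9) → (7,10) → (7,11) → (7,12) → (6,12) → (5,12) → (5,11)
Distance: 18 steps

Solution:

┌───┬───────────────┬───────┐
│   │               │       │
│ ╷ ╵ ┌─────────┐ ╷ ╵ ┌───┐ │
│ │   │         │ │   │   │ │
│ └───┤ ┌─┬───┐ │ └───┴─╴ │ │
│     │ │ │   │ │         │ │
├─╴ ┌─┘ │ │ ╷ ╵ ├─────────┘ │
│   │   │ │ │   │          A│
│ ╶─┤ ┌─┘ │ ├───┘ ┌───────╴ │
│   │ │   │ │     │↓ ← ← ← ↲│
├─╴ │ └─┐ │ ├───╴ │ ┌─┬─────┤
│   │   │ │ │     │↓│ │B ↰  │
├───┼─╴ │ │ │ ┌───┘ │ ╵ ╷ ╷ │
│   │   │ │ │ │↓ ← ↲│   │↑│ │
│ ╷ ╵ ┌─┘ │ ╵ │ ╶───┴───┘ │ │
│ │   │   │   │↳ → → → → ↑│ │
│ ├───┘ ╷ └─┬─┴─┬─────────┘ │
│ │     │   │   │           │
│ │ ╷ ╶─┼───┘ ╷ ╵ ┌───────┐ │
│ │ │   │     │   │       │ │
│ ├─┴─┐ ╵ ┌───┼───┘ ┌───┐ │ │
│ │   │   │   │     │   │ │ │
│ ╵ ╷ └───┘ ╷ ╵ ╶───┴─╴ │ └─┤
│   │       │           │   │
└───┴───────┴───────────┴───┘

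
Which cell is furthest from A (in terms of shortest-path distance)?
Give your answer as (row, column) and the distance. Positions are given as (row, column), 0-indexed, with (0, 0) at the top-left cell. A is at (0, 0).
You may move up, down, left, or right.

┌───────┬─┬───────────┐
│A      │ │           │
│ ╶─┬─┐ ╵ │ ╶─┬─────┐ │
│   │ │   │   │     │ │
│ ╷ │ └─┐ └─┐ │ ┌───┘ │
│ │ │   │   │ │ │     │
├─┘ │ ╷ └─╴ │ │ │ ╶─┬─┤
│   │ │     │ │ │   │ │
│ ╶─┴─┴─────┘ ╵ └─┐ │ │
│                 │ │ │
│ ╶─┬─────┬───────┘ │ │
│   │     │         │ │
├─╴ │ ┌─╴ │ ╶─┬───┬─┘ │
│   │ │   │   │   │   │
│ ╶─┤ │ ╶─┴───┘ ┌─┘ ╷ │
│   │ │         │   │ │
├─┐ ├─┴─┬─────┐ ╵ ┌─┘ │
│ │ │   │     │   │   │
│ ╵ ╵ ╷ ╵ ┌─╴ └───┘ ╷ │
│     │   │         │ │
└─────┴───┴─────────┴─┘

Computing BFS distances from A to all cells:
Furthest cell: (7, 2)
Distance: 47 steps

Path from A to the furthest cell:

┌───────┬─┬───────────┐
│A      │ │           │
│ ╶─┬─┐ ╵ │ ╶─┬─────┐ │
│↳ ↓│ │   │   │     │ │
│ ╷ │ └─┐ └─┐ │ ┌───┘ │
│ │↓│   │   │ │ │     │
├─┘ │ ╷ └─╴ │ │ │ ╶─┬─┤
│↓ ↲│ │     │ │ │   │ │
│ ╶─┴─┴─────┘ ╵ └─┐ │ │
│↓                │ │ │
│ ╶─┬─────┬───────┘ │ │
│↳ ↓│↓ ← ↰│         │ │
├─╴ │ ┌─╴ │ ╶─┬───┬─┘ │
│↓ ↲│↓│↱ ↑│   │   │↓ ↰│
│ ╶─┤ │ ╶─┴───┘ ┌─┘ ╷ │
│↳ ↓│B│↑ ← ← ← ↰│↓ ↲│↑│
├─┐ ├─┴─┬─────┐ ╵ ┌─┘ │
│ │↓│↱ ↓│↱ → ↓│↑ ↲│↱ ↑│
│ ╵ ╵ ╷ ╵ ┌─╴ └───┘ ╷ │
│  ↳ ↑│↳ ↑│  ↳ → → ↑│ │
└─────┴───┴─────────┴─┘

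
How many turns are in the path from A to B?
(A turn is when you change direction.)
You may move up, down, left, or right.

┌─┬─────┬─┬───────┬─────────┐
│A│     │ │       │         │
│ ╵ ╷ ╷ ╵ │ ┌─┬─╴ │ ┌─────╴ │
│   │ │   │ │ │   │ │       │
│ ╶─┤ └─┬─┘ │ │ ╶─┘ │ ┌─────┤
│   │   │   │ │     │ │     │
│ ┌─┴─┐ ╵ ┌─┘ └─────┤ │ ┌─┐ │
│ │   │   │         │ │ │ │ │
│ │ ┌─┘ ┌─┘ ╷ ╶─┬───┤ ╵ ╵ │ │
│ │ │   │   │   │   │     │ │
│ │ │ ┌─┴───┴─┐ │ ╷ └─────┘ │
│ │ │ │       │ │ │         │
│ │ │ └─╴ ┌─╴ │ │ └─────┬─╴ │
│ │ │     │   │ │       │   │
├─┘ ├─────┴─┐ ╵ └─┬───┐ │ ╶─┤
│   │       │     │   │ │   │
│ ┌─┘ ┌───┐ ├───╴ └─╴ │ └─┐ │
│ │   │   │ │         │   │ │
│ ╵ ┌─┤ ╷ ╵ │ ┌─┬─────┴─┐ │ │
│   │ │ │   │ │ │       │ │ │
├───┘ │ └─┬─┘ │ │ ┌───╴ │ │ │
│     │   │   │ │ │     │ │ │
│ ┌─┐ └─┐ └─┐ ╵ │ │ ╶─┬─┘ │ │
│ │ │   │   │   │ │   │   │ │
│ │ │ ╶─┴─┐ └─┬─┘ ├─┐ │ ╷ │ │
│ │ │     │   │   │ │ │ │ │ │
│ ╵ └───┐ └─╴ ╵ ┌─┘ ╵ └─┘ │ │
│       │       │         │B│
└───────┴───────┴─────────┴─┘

Directions: down, right, up, right, down, down, right, down, right, up, right, up, up, right, right, right, down, left, down, right, right, up, up, right, right, right, right, down, left, left, left, down, down, down, right, up, up, right, right, down, down, down, down, left, down, right, down, down, down, down, down, down
Number of turns: 28

Solution:

┌─┬─────┬─┬───────┬─────────┐
│A│↱ ↓  │ │↱ → → ↓│↱ → → → ↓│
│ ╵ ╷ ╷ ╵ │ ┌─┬─╴ │ ┌─────╴ │
│↳ ↑│↓│   │↑│ │↓ ↲│↑│↓ ← ← ↲│
│ ╶─┤ └─┬─┘ │ │ ╶─┘ │ ┌─────┤
│   │↳ ↓│↱ ↑│ │↳ → ↑│↓│↱ → ↓│
│ ┌─┴─┐ ╵ ┌─┘ └─────┤ │ ┌─┐ │
│ │   │↳ ↑│         │↓│↑│ │↓│
│ │ ┌─┘ ┌─┘ ╷ ╶─┬───┤ ╵ ╵ │ │
│ │ │   │   │   │   │↳ ↑  │↓│
│ │ │ ┌─┴───┴─┐ │ ╷ └─────┘ │
│ │ │ │       │ │ │        ↓│
│ │ │ └─╴ ┌─╴ │ │ └─────┬─╴ │
│ │ │     │   │ │       │↓ ↲│
├─┘ ├─────┴─┐ ╵ └─┬───┐ │ ╶─┤
│   │       │     │   │ │↳ ↓│
│ ┌─┘ ┌───┐ ├───╴ └─╴ │ └─┐ │
│ │   │   │ │         │   │↓│
│ ╵ ┌─┤ ╷ ╵ │ ┌─┬─────┴─┐ │ │
│   │ │ │   │ │ │       │ │↓│
├───┘ │ └─┬─┘ │ │ ┌───╴ │ │ │
│     │   │   │ │ │     │ │↓│
│ ┌─┐ └─┐ └─┐ ╵ │ │ ╶─┬─┘ │ │
│ │ │   │   │   │ │   │   │↓│
│ │ │ ╶─┴─┐ └─┬─┘ ├─┐ │ ╷ │ │
│ │ │     │   │   │ │ │ │ │↓│
│ ╵ └───┐ └─╴ ╵ ┌─┘ ╵ └─┘ │ │
│       │       │         │B│
└───────┴───────┴─────────┴─┘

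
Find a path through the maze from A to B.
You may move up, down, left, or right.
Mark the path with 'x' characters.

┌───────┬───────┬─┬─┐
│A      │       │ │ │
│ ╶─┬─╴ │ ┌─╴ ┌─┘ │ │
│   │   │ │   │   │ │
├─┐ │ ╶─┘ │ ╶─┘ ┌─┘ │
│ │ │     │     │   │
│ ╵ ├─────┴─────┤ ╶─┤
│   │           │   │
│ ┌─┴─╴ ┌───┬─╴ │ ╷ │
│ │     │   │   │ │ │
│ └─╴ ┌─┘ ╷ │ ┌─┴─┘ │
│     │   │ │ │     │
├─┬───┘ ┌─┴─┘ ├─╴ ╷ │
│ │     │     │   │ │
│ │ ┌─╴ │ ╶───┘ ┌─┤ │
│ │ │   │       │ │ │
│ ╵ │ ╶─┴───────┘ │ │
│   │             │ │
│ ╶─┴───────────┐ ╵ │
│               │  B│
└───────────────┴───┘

Finding the shortest path through the maze:
Path length: 34 steps
Directions: down → right → down → down → left → down → down → right → right → up → right → up → right → right → right → right → down → left → down → down → left → left → down → right → right → right → up → right → up → right → down → down → down → down

Solution:

┌───────┬───────┬─┬─┐
│A      │       │ │ │
│ ╶─┬─╴ │ ┌─╴ ┌─┘ │ │
│x x│   │ │   │   │ │
├─┐ │ ╶─┘ │ ╶─┘ ┌─┘ │
│ │x│     │     │   │
│ ╵ ├─────┴─────┤ ╶─┤
│x x│  x x x x x│   │
│ ┌─┴─╴ ┌───┬─╴ │ ╷ │
│x│  x x│   │x x│ │ │
│ └─╴ ┌─┘ ╷ │ ┌─┴─┘ │
│x x x│   │ │x│  x x│
├─┬───┘ ┌─┴─┘ ├─╴ ╷ │
│ │     │x x x│x x│x│
│ │ ┌─╴ │ ╶───┘ ┌─┤ │
│ │ │   │x x x x│ │x│
│ ╵ │ ╶─┴───────┘ │ │
│   │             │x│
│ ╶─┴───────────┐ ╵ │
│               │  B│
└───────────────┴───┘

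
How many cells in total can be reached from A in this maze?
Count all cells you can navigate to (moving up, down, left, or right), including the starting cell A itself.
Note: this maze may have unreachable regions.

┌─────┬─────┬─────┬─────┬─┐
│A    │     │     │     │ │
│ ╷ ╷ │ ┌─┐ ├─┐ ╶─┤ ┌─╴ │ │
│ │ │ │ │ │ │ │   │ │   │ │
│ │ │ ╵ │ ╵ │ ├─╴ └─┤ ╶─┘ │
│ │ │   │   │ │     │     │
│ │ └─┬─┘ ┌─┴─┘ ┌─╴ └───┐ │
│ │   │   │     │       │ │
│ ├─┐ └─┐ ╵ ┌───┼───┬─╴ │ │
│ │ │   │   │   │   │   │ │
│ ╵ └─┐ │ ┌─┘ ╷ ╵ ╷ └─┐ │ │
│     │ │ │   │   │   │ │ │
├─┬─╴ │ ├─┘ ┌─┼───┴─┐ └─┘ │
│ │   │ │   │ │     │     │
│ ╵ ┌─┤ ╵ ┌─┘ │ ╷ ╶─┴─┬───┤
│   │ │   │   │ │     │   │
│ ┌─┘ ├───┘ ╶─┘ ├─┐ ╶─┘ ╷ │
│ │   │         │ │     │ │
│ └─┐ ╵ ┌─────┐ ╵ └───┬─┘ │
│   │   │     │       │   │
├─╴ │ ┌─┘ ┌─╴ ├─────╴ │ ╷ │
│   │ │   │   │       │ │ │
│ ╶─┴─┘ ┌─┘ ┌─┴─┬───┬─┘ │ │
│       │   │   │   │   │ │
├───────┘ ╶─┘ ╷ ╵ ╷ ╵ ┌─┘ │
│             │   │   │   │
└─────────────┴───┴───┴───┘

Using BFS/flood-fill to find all reachable cells from A:
Maze size: 13 × 13 = 169 total cells
2 cell(s) are walled off and cannot be reached from A.
Reachable cells: 167

Reachable region (· marks reachable cells):

┌─────┬─────┬─────┬─────┬─┐
│A · ·│· · ·│· · ·│· · ·│·│
│ ╷ ╷ │ ┌─┐ ├─┐ ╶─┤ ┌─╴ │ │
│·│·│·│·│·│·│ │· ·│·│· ·│·│
│ │ │ ╵ │ ╵ │ ├─╴ └─┤ ╶─┘ │
│·│·│· ·│· ·│ │· · ·│· · ·│
│ │ └─┬─┘ ┌─┴─┘ ┌─╴ └───┐ │
│·│· ·│· ·│· · ·│· · · ·│·│
│ ├─┐ └─┐ ╵ ┌───┼───┬─╴ │ │
│·│·│· ·│· ·│· ·│· ·│· ·│·│
│ ╵ └─┐ │ ┌─┘ ╷ ╵ ╷ └─┐ │ │
│· · ·│·│·│· ·│· ·│· ·│·│·│
├─┬─╴ │ ├─┘ ┌─┼───┴─┐ └─┘ │
│·│· ·│·│· ·│·│· · ·│· · ·│
│ ╵ ┌─┤ ╵ ┌─┘ │ ╷ ╶─┴─┬───┤
│· ·│·│· ·│· ·│·│· · ·│· ·│
│ ┌─┘ ├───┘ ╶─┘ ├─┐ ╶─┘ ╷ │
│·│· ·│· · · · ·│·│· · ·│·│
│ └─┐ ╵ ┌─────┐ ╵ └───┬─┘ │
│· ·│· ·│· · ·│· · · ·│· ·│
├─╴ │ ┌─┘ ┌─╴ ├─────╴ │ ╷ │
│· ·│·│· ·│· ·│· · · ·│·│·│
│ ╶─┴─┘ ┌─┘ ┌─┴─┬───┬─┘ │ │
│· · · ·│· ·│· ·│· ·│· ·│·│
├───────┘ ╶─┘ ╷ ╵ ╷ ╵ ┌─┘ │
│· · · · · · ·│· ·│· ·│· ·│
└─────────────┴───┴───┴───┘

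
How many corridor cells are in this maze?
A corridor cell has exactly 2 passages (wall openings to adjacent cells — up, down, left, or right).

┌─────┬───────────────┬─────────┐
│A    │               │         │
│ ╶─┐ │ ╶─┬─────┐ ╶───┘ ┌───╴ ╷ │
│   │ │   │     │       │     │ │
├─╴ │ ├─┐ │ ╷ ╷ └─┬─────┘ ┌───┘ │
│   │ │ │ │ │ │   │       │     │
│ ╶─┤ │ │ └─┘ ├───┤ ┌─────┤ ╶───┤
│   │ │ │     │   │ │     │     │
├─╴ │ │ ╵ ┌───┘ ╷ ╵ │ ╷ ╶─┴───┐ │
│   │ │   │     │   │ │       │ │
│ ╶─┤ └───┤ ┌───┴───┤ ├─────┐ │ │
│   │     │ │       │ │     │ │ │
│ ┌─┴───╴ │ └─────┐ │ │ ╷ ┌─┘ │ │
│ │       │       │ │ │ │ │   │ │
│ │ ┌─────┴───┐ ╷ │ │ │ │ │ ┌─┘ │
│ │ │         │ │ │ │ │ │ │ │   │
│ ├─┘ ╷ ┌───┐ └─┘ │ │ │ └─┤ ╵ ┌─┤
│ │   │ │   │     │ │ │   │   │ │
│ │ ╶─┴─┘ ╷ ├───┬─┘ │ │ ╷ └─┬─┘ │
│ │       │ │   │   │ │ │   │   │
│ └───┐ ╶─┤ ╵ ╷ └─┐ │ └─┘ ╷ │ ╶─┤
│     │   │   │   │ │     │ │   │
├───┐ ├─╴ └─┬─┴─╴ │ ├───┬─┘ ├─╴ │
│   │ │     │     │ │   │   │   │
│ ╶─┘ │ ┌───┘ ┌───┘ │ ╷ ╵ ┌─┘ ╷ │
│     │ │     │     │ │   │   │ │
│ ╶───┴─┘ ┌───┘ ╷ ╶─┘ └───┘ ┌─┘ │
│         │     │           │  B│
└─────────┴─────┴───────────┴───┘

Counting cells with exactly 2 passages:
Total corridor cells: 186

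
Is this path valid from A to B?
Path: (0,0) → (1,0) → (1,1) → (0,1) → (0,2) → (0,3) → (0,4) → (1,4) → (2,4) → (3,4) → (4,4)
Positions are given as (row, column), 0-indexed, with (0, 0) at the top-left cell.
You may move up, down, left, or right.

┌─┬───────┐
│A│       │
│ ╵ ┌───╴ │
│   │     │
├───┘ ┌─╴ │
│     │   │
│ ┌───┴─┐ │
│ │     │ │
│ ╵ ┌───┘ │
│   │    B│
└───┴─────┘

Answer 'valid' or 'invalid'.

Checking path validity:
Result: All consecutive moves are passable.

valid

Correct solution:

┌─┬───────┐
│A│↱ → → ↓│
│ ╵ ┌───╴ │
│↳ ↑│    ↓│
├───┘ ┌─╴ │
│     │  ↓│
│ ┌───┴─┐ │
│ │     │↓│
│ ╵ ┌───┘ │
│   │    B│
└───┴─────┘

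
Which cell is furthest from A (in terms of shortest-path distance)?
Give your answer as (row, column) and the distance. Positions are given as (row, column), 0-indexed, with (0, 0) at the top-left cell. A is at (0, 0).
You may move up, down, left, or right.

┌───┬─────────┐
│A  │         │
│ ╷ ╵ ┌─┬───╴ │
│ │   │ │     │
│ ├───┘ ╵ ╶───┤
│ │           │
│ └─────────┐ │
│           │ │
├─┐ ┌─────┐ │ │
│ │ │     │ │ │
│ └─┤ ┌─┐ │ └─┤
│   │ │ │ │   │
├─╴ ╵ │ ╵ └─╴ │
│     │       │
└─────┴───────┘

Computing BFS distances from A to all cells:
Furthest cell: (4, 0)
Distance: 24 steps

Path from A to the furthest cell:

┌───┬─────────┐
│A  │         │
│ ╷ ╵ ┌─┬───╴ │
│↓│   │ │     │
│ ├───┘ ╵ ╶───┤
│↓│           │
│ └─────────┐ │
│↳ → → → → ↓│ │
├─┐ ┌─────┐ │ │
│B│ │↓ ← ↰│↓│ │
│ └─┤ ┌─┐ │ └─┤
│↑ ↰│↓│ │↑│↳ ↓│
├─╴ ╵ │ ╵ └─╴ │
│  ↑ ↲│  ↑ ← ↲│
└─────┴───────┘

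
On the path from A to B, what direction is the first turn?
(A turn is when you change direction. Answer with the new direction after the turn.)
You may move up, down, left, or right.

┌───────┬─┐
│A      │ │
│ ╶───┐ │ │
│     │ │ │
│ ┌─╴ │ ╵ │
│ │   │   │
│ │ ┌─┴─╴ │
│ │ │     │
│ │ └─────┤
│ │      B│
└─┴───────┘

Directions: down, right, right, down, left, down, down, right, right, right
First turn direction: right

Solution:

┌───────┬─┐
│A      │ │
│ ╶───┐ │ │
│↳ → ↓│ │ │
│ ┌─╴ │ ╵ │
│ │↓ ↲│   │
│ │ ┌─┴─╴ │
│ │↓│     │
│ │ └─────┤
│ │↳ → → B│
└─┴───────┘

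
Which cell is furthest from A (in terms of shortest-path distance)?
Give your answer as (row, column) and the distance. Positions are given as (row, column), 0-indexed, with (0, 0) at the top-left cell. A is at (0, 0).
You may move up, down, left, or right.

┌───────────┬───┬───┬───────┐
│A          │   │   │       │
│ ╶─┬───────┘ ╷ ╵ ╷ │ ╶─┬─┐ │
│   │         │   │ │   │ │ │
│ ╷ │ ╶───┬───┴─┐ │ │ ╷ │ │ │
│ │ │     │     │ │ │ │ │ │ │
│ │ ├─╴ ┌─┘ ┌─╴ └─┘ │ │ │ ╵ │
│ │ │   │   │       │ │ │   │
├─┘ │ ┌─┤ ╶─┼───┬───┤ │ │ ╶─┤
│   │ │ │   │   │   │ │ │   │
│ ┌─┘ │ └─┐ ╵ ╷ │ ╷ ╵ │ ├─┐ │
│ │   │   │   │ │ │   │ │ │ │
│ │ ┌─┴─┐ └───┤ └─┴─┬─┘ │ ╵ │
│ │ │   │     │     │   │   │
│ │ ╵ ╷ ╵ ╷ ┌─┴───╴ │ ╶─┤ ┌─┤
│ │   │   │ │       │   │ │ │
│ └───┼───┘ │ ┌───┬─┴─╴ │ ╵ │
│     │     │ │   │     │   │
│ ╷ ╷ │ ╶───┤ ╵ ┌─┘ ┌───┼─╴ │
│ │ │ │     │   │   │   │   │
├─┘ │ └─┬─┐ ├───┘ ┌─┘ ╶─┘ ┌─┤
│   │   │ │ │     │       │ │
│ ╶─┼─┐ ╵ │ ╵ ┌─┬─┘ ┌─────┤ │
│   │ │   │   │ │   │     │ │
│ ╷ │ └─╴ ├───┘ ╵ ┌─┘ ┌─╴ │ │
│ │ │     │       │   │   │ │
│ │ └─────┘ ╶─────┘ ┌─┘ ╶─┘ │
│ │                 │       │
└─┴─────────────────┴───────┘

Computing BFS distances from A to all cells:
Furthest cell: (8, 8)
Distance: 134 steps

Path from A to the furthest cell:

┌───────────┬───┬───┬───────┐
│A          │↱ ↓│↱ ↓│↓ ← ← ↰│
│ ╶─┬───────┘ ╷ ╵ ╷ │ ╶─┬─┐ │
│↳ ↓│↱ → → → ↑│↳ ↑│↓│↳ ↓│ │↑│
│ ╷ │ ╶───┬───┴─┐ │ │ ╷ │ │ │
│ │↓│↑ ↰  │↓ ← ↰│ │↓│ │↓│ │↑│
│ │ ├─╴ ┌─┘ ┌─╴ └─┘ │ │ │ ╵ │
│ │↓│↱ ↑│↓ ↲│  ↑ ← ↲│ │↓│↱ ↑│
├─┘ │ ┌─┤ ╶─┼───┬───┤ │ │ ╶─┤
│↓ ↲│↑│ │↳ ↓│↱ ↓│   │ │↓│↑ ↰│
│ ┌─┘ │ └─┐ ╵ ╷ │ ╷ ╵ │ ├─┐ │
│↓│↱ ↑│   │↳ ↑│↓│ │   │↓│ │↑│
│ │ ┌─┴─┐ └───┤ └─┴─┬─┘ │ ╵ │
│↓│↑│↓ ↰│↓ ↰  │↳ → ↓│↓ ↲│↱ ↑│
│ │ ╵ ╷ ╵ ╷ ┌─┴───╴ │ ╶─┤ ┌─┤
│↓│↑ ↲│↑ ↲│↑│↓ ← ← ↲│↳ ↓│↑│ │
│ └───┼───┘ │ ┌───┬─┴─╴ │ ╵ │
│↳ ↓  │↱ → ↑│↓│↱ B│↓ ← ↲│↑ ↰│
│ ╷ ╷ │ ╶───┤ ╵ ┌─┘ ┌───┼─╴ │
│ │↓│ │↑ ← ↰│↳ ↑│↓ ↲│   │↱ ↑│
├─┘ │ └─┬─┐ ├───┘ ┌─┘ ╶─┘ ┌─┤
│↓ ↲│   │ │↑│↓ ← ↲│↱ → → ↑│ │
│ ╶─┼─┐ ╵ │ ╵ ┌─┬─┘ ┌─────┤ │
│↳ ↓│ │   │↑ ↲│ │↱ ↑│     │ │
│ ╷ │ └─╴ ├───┘ ╵ ┌─┘ ┌─╴ │ │
│ │↓│     │↱ → → ↑│   │   │ │
│ │ └─────┘ ╶─────┘ ┌─┘ ╶─┘ │
│ │↳ → → → ↑        │       │
└─┴─────────────────┴───────┘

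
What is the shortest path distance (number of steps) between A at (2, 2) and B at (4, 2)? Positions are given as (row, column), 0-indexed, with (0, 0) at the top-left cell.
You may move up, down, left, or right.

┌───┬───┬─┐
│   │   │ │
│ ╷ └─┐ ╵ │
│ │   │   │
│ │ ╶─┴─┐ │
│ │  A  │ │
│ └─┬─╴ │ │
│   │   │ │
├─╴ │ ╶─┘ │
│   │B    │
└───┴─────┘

Finding path from (2, 2) to (4, 2):
Path: (2,2) → (2,3) → (3,3) → (3,2) → (4,2)
Distance: 4 steps

Solution:

┌───┬───┬─┐
│   │   │ │
│ ╷ └─┐ ╵ │
│ │   │   │
│ │ ╶─┴─┐ │
│ │  A ↓│ │
│ └─┬─╴ │ │
│   │↓ ↲│ │
├─╴ │ ╶─┘ │
│   │B    │
└───┴─────┘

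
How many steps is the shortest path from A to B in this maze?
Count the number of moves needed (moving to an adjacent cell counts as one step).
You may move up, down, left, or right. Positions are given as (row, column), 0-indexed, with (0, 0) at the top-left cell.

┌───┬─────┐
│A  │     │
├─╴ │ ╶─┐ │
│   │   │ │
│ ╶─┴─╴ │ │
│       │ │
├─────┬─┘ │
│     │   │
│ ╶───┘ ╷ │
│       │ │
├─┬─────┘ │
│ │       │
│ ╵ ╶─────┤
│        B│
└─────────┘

Using BFS to find shortest path:
Start: (0, 0), End: (6, 4)
Path found:
(0,0) → (0,1) → (1,1) → (1,0) → (2,0) → (2,1) → (2,2) → (2,3) → (1,3) → (1,2) → (0,2) → (0,3) → (0,4) → (1,4) → (2,4) → (3,4) → (4,4) → (5,4) → (5,3) → (5,2) → (5,1) → (6,1) → (6,2) → (6,3) → (6,4)
Number of steps: 24

Solution:

┌───┬─────┐
│A ↓│↱ → ↓│
├─╴ │ ╶─┐ │
│↓ ↲│↑ ↰│↓│
│ ╶─┴─╴ │ │
│↳ → → ↑│↓│
├─────┬─┘ │
│     │  ↓│
│ ╶───┘ ╷ │
│       │↓│
├─┬─────┘ │
│ │↓ ← ← ↲│
│ ╵ ╶─────┤
│  ↳ → → B│
└─────────┘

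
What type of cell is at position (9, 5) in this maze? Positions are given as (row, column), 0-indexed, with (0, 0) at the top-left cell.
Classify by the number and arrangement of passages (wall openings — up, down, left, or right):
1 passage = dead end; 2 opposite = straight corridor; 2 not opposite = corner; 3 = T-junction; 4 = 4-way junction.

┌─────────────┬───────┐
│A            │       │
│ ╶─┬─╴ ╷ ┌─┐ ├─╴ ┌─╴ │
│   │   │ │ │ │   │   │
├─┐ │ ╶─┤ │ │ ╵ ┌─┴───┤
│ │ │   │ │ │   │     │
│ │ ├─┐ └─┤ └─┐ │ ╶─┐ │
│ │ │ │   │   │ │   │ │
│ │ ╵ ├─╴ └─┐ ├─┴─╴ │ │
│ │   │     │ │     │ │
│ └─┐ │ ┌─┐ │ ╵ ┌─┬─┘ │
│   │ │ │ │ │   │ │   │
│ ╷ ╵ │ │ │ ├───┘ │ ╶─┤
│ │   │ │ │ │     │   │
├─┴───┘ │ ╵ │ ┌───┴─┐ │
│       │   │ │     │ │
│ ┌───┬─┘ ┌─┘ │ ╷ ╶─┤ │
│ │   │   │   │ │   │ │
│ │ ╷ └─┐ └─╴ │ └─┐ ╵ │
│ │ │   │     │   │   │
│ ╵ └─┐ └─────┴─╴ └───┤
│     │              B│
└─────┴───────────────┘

Checking cell at (9, 5):
Number of passages: 2
Cell type: straight corridor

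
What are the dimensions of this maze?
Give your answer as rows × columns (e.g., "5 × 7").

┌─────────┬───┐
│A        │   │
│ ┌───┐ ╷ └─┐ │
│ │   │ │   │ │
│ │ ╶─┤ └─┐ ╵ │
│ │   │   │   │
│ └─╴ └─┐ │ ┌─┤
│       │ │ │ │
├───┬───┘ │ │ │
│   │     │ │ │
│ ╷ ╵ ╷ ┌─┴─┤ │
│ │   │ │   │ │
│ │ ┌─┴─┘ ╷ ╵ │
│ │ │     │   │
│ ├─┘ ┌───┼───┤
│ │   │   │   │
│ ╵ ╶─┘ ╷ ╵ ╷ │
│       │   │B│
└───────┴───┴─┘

Counting the maze dimensions:
Rows (vertical): 9
Columns (horizontal): 7
Dimensions: 9 × 7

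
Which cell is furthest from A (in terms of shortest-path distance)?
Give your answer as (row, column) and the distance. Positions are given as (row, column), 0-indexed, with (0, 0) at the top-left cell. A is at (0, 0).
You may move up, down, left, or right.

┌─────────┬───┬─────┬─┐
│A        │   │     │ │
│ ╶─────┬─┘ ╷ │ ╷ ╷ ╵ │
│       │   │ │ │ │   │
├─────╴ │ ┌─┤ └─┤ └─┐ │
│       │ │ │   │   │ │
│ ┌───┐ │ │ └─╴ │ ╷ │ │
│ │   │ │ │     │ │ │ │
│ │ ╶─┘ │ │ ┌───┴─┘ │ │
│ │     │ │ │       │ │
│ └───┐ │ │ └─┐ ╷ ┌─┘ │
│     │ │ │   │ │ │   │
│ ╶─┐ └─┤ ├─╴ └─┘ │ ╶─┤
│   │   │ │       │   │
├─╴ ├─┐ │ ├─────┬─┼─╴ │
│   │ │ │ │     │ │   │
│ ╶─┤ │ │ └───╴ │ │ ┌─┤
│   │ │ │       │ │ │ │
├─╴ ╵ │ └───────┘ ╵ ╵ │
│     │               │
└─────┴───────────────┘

Computing BFS distances from A to all cells:
Furthest cell: (7, 5)
Distance: 74 steps

Path from A to the furthest cell:

┌─────────┬───┬─────┬─┐
│A        │↓ ↰│  ↓ ↰│ │
│ ╶─────┬─┘ ╷ │ ╷ ╷ ╵ │
│↳ → → ↓│↓ ↲│↑│ │↓│↑ ↰│
├─────╴ │ ┌─┤ └─┤ └─┐ │
│↓ ← ← ↲│↓│ │↑ ↰│↳ ↓│↑│
│ ┌───┐ │ │ └─╴ │ ╷ │ │
│↓│   │ │↓│↱ → ↑│ │↓│↑│
│ │ ╶─┘ │ │ ┌───┴─┘ │ │
│↓│     │↓│↑│    ↓ ↲│↑│
│ └───┐ │ │ └─┐ ╷ ┌─┘ │
│↳ → ↓│ │↓│↑ ↰│ │↓│↱ ↑│
│ ╶─┐ └─┤ ├─╴ └─┘ │ ╶─┤
│   │↳ ↓│↓│  ↑ ← ↲│↑ ↰│
├─╴ ├─┐ │ ├─────┬─┼─╴ │
│   │ │↓│↓│B ← ↰│ │↱ ↑│
│ ╶─┤ │ │ └───╴ │ │ ┌─┤
│   │ │↓│↳ → → ↑│ │↑│ │
├─╴ ╵ │ └───────┘ ╵ ╵ │
│     │↳ → → → → → ↑  │
└─────┴───────────────┘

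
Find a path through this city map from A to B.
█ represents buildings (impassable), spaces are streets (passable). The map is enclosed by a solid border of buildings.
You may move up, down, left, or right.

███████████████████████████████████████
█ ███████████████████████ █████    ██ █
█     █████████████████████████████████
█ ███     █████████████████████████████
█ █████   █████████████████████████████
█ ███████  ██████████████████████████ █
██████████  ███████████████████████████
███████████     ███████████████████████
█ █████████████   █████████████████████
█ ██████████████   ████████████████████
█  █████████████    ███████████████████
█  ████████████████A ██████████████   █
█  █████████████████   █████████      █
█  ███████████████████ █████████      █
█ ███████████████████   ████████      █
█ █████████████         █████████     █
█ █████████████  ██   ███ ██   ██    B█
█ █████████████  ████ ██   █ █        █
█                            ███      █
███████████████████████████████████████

Finding the shortest path from A to B:
Movement: cardinal only
Path length: 31 steps
Directions: right → down → right → right → down → down → down → left → down → down → down → right → right → right → right → right → right → right → up → up → right → right → down → right → right → right → up → right → right → right → right

Solution:

███████████████████████████████████████
█ ███████████████████████ █████    ██ █
█     █████████████████████████████████
█ ███     █████████████████████████████
█ █████   █████████████████████████████
█ ███████  ██████████████████████████ █
██████████  ███████████████████████████
███████████     ███████████████████████
█ █████████████   █████████████████████
█ ██████████████   ████████████████████
█  █████████████    ███████████████████
█  ████████████████A↓██████████████   █
█  █████████████████↳→↓█████████      █
█  ███████████████████↓█████████      █
█ ███████████████████ ↓ ████████      █
█ █████████████      ↓↲ █████████     █
█ █████████████  ██  ↓███ ██↱→↓██↱→→→B█
█ █████████████  ████↓██   █↑█↳→→↑    █
█                    ↳→→→→→→↑███      █
███████████████████████████████████████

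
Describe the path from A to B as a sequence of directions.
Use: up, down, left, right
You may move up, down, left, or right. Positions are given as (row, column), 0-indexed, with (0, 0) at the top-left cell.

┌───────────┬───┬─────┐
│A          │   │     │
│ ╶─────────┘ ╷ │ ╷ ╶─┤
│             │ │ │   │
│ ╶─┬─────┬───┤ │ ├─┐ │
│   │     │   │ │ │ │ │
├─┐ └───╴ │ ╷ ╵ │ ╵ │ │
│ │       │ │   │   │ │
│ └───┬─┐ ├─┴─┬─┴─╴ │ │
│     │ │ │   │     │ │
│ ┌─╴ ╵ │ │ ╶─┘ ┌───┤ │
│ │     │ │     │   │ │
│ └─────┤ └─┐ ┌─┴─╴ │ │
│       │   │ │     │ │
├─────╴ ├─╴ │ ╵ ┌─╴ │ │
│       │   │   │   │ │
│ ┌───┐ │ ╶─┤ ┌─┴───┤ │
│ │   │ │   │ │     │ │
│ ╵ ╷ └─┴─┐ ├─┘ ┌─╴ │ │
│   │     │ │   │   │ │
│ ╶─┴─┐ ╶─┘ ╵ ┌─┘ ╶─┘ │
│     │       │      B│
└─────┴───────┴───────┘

Finding the path and converting it to directions:
Path through cells: (0,0) → (1,0) → (2,0) → (2,1) → (3,1) → (3,2) → (3,3) → (3,4) → (4,4) → (5,4) → (6,4) → (6,5) → (7,5) → (7,4) → (8,4) → (8,5) → (9,5) → (10,5) → (10,6) → (9,6) → (9,7) → (8,7) → (8,8) → (8,9) → (9,9) → (9,8) → (10,8) → (10,9) → (10,10)
Directions: down, down, right, down, right, right, right, down, down, down, right, down, left, down, right, down, down, right, up, right, up, right, right, down, left, down, right, right

Solution:

┌───────────┬───┬─────┐
│A          │   │     │
│ ╶─────────┘ ╷ │ ╷ ╶─┤
│↓            │ │ │   │
│ ╶─┬─────┬───┤ │ ├─┐ │
│↳ ↓│     │   │ │ │ │ │
├─┐ └───╴ │ ╷ ╵ │ ╵ │ │
│ │↳ → → ↓│ │   │   │ │
│ └───┬─┐ ├─┴─┬─┴─╴ │ │
│     │ │↓│   │     │ │
│ ┌─╴ ╵ │ │ ╶─┘ ┌───┤ │
│ │     │↓│     │   │ │
│ └─────┤ └─┐ ┌─┴─╴ │ │
│       │↳ ↓│ │     │ │
├─────╴ ├─╴ │ ╵ ┌─╴ │ │
│       │↓ ↲│   │   │ │
│ ┌───┐ │ ╶─┤ ┌─┴───┤ │
│ │   │ │↳ ↓│ │↱ → ↓│ │
│ ╵ ╷ └─┴─┐ ├─┘ ┌─╴ │ │
│   │     │↓│↱ ↑│↓ ↲│ │
│ ╶─┴─┐ ╶─┘ ╵ ┌─┘ ╶─┘ │
│     │    ↳ ↑│  ↳ → B│
└─────┴───────┴───────┘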